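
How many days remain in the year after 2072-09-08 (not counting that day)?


Day of year: 252 of 366
Remaining = 366 - 252

114 days


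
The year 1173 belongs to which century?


Century = (year - 1) // 100 + 1
= (1173 - 1) // 100 + 1
= 1172 // 100 + 1
= 11 + 1

12th century


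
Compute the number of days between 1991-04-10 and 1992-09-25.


From 1991-04-10 to 1992-09-25
1991-04-10: days before April = 31 + 28 + 31 = 90 (1991 is not a leap year); day of year = 90 + 10 = 100
1992-09-25: days before September = 31 + 29 + 31 + 30 + 31 + 30 + 31 + 31 = 244 (1992 is a leap year); day of year = 244 + 25 = 269
Rest of 1991: 365 - 100 = 265
Total = 265 + 269 = 534

534 days


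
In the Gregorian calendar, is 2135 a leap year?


Gregorian leap year rule: divisible by 4, but not by 100, unless also by 400.
2135 is not divisible by 4 -> not a leap year

No


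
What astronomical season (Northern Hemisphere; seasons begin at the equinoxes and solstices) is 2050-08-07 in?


Date: August 7
Astronomical Summer (approx.; exact equinox/solstice day varies by year): June 21 to September 21
August 7 falls within the Summer window

Summer


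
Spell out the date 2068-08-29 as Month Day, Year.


ISO 2068-08-29 parses as year=2068, month=08, day=29
Month 8 -> August

August 29, 2068


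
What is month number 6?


Month 6 of 12

June


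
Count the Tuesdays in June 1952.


June 1952 has 30 days
Anchor: Jan 1, 1952. With p = 1952 - 1 = 1951: (p + p//4 - p//100 + p//400) mod 7 = (1951 + 487 - 19 + 4) mod 7 = 2423 mod 7 = 1 -> Tuesday (Mon=0 ... Sun=6)
Days before June (Jan-May): 152; June 1 index = (1 + 152) mod 7 = 6 -> Sunday
First Tuesday is June 3
Tuesdays: 3, 10, 17, 24

4 Tuesdays


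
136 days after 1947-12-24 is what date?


Start: 1947-12-24, add 136 days
December 1947 has 31 days: 31 - 24 = 7 days to December 31 -> 129 left
January 1948 has 31 days -> 98 left
February 1948 has 29 days -> 69 left
March 1948 has 31 days -> 38 left
April 1948 has 30 days -> 8 left
May 1948: 8 <= 31 -> lands on May 8

Result: 1948-05-08


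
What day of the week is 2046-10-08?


Date: October 8, 2046
Anchor: Jan 1, 2046. With p = 2046 - 1 = 2045: (p + p//4 - p//100 + p//400) mod 7 = (2045 + 511 - 20 + 5) mod 7 = 2541 mod 7 = 0 -> Monday (Mon=0 ... Sun=6)
Days before October (Jan-Sep): 273; offset = 273 + 8 - 1 = 280
Weekday index = (0 + 280) mod 7 = 0

Day of the week: Monday


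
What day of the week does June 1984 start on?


Target: June 1, 1984
Anchor: Jan 1, 1984. With p = 1984 - 1 = 1983: (p + p//4 - p//100 + p//400) mod 7 = (1983 + 495 - 19 + 4) mod 7 = 2463 mod 7 = 6 -> Sunday (Mon=0 ... Sun=6)
Days before June (Jan-May): 152 days
Weekday index = (6 + 152) mod 7 = 4

Friday


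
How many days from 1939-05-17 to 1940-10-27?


From 1939-05-17 to 1940-10-27
1939-05-17: days before May = 31 + 28 + 31 + 30 = 120 (1939 is not a leap year); day of year = 120 + 17 = 137
1940-10-27: days before October = 31 + 29 + 31 + 30 + 31 + 30 + 31 + 31 + 30 = 274 (1940 is a leap year); day of year = 274 + 27 = 301
Rest of 1939: 365 - 137 = 228
Total = 228 + 301 = 529

529 days


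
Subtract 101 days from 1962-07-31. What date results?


Start: 1962-07-31, subtract 101 days
Back 31 days from July 31 reaches June 30, 1962 -> 70 left
June 1962 has 30 days -> back to May 31, 1962 -> 40 left
May 1962 has 31 days -> back to April 30, 1962 -> 9 left
April 1962: 30 - 9 = 21 -> lands on April 21

Result: 1962-04-21


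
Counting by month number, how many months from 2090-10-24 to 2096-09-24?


From October 2090 to September 2096
6 years * 12 = 72 months, minus 1 month = 71

71 months


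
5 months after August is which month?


August is month 8
8 + 5 = 13; wrap: 13 - 12 = 1

January


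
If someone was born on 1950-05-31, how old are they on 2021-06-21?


Birth: 1950-05-31
Reference: 2021-06-21
Year difference: 2021 - 1950 = 71

71 years old


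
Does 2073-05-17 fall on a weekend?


Anchor: Jan 1, 2073. With p = 2073 - 1 = 2072: (p + p//4 - p//100 + p//400) mod 7 = (2072 + 518 - 20 + 5) mod 7 = 2575 mod 7 = 6 -> Sunday (Mon=0 ... Sun=6)
Day of year: 137; offset = 136
Weekday index = (6 + 136) mod 7 = 2 -> Wednesday
Weekend days: Saturday, Sunday

No


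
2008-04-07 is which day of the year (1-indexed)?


Date: April 7, 2008
Days in months 1 through 3: 91
Plus 7 days in April

Day of year: 98


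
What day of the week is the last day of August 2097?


August 2097 has 31 days
Anchor: Jan 1, 2097. With p = 2097 - 1 = 2096: (p + p//4 - p//100 + p//400) mod 7 = (2096 + 524 - 20 + 5) mod 7 = 2605 mod 7 = 1 -> Tuesday (Mon=0 ... Sun=6)
Days before August (Jan-Jul): 212; August 1 index = (1 + 212) mod 7 = 3 -> Thursday
Last day offset: 31 - 1 = 30 days
Weekday index = (3 + 30) mod 7 = 5

Saturday, August 31


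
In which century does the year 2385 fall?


Century = (year - 1) // 100 + 1
= (2385 - 1) // 100 + 1
= 2384 // 100 + 1
= 23 + 1

24th century


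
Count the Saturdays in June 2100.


June 2100 has 30 days
Anchor: Jan 1, 2100. With p = 2100 - 1 = 2099: (p + p//4 - p//100 + p//400) mod 7 = (2099 + 524 - 20 + 5) mod 7 = 2608 mod 7 = 4 -> Friday (Mon=0 ... Sun=6)
Days before June (Jan-May): 151; June 1 index = (4 + 151) mod 7 = 1 -> Tuesday
First Saturday is June 5
Saturdays: 5, 12, 19, 26

4 Saturdays


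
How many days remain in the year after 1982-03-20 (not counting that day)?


Day of year: 79 of 365
Remaining = 365 - 79

286 days


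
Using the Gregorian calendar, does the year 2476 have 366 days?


Gregorian leap year rule: divisible by 4, but not by 100, unless also by 400.
2476 is divisible by 4 but not 100 -> leap year

Yes


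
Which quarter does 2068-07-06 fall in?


Month: July (month 7)
Q1: Jan-Mar, Q2: Apr-Jun, Q3: Jul-Sep, Q4: Oct-Dec

Q3


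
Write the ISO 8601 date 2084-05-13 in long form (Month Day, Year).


ISO 2084-05-13 parses as year=2084, month=05, day=13
Month 5 -> May

May 13, 2084


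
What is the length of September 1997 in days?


September 1997

30 days


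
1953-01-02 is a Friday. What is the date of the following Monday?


Current: Friday
Target: Monday
Days ahead: 3

Next Monday: 1953-01-05


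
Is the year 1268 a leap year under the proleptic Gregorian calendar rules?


Gregorian leap year rule: divisible by 4, but not by 100, unless also by 400.
1268 is divisible by 4 but not 100 -> leap year

Yes


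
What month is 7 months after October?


October is month 10
10 + 7 = 17; wrap: 17 - 12 = 5

May


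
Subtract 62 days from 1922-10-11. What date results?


Start: 1922-10-11, subtract 62 days
Back 11 days from October 11 reaches September 30, 1922 -> 51 left
September 1922 has 30 days -> back to August 31, 1922 -> 21 left
August 1922: 31 - 21 = 10 -> lands on August 10

Result: 1922-08-10


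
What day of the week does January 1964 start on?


Target: January 1, 1964
Anchor: Jan 1, 1964. With p = 1964 - 1 = 1963: (p + p//4 - p//100 + p//400) mod 7 = (1963 + 490 - 19 + 4) mod 7 = 2438 mod 7 = 2 -> Wednesday (Mon=0 ... Sun=6)
Offset from anchor: 0 days
Weekday index = (2 + 0) mod 7 = 2

Wednesday


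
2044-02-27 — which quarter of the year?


Month: February (month 2)
Q1: Jan-Mar, Q2: Apr-Jun, Q3: Jul-Sep, Q4: Oct-Dec

Q1


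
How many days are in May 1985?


May 1985

31 days


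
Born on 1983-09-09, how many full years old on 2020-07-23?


Birth: 1983-09-09
Reference: 2020-07-23
Year difference: 2020 - 1983 = 37
Birthday not yet reached in 2020, subtract 1

36 years old


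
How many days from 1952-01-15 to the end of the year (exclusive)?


Day of year: 15 of 366
Remaining = 366 - 15

351 days


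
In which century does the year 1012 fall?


Century = (year - 1) // 100 + 1
= (1012 - 1) // 100 + 1
= 1011 // 100 + 1
= 10 + 1

11th century


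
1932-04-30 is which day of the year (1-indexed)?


Date: April 30, 1932
Days in months 1 through 3: 91
Plus 30 days in April

Day of year: 121


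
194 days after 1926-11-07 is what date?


Start: 1926-11-07, add 194 days
November 1926 has 30 days: 30 - 7 = 23 days to November 30 -> 171 left
December 1926 has 31 days -> 140 left
January 1927 has 31 days -> 109 left
February 1927 has 28 days -> 81 left
March 1927 has 31 days -> 50 left
April 1927 has 30 days -> 20 left
May 1927: 20 <= 31 -> lands on May 20

Result: 1927-05-20


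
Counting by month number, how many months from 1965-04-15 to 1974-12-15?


From April 1965 to December 1974
9 years * 12 = 108 months, plus 8 months = 116

116 months


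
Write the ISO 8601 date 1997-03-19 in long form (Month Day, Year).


ISO 1997-03-19 parses as year=1997, month=03, day=19
Month 3 -> March

March 19, 1997


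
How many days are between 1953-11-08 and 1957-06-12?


From 1953-11-08 to 1957-06-12
1953-11-08: days before November = 31 + 28 + 31 + 30 + 31 + 30 + 31 + 31 + 30 + 31 = 304 (1953 is not a leap year); day of year = 304 + 8 = 312
1957-06-12: days before June = 31 + 28 + 31 + 30 + 31 = 151 (1957 is not a leap year); day of year = 151 + 12 = 163
Rest of 1953: 365 - 312 = 53
Full years 1954 (365), 1955 (365), 1956 (366): 1096
Total = 53 + 1096 + 163 = 1312

1312 days


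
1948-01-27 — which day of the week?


Date: January 27, 1948
Anchor: Jan 1, 1948. With p = 1948 - 1 = 1947: (p + p//4 - p//100 + p//400) mod 7 = (1947 + 486 - 19 + 4) mod 7 = 2418 mod 7 = 3 -> Thursday (Mon=0 ... Sun=6)
Days into year = 27 - 1 = 26
Weekday index = (3 + 26) mod 7 = 1

Day of the week: Tuesday


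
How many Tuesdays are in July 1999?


July 1999 has 31 days
Anchor: Jan 1, 1999. With p = 1999 - 1 = 1998: (p + p//4 - p//100 + p//400) mod 7 = (1998 + 499 - 19 + 4) mod 7 = 2482 mod 7 = 4 -> Friday (Mon=0 ... Sun=6)
Days before July (Jan-Jun): 181; July 1 index = (4 + 181) mod 7 = 3 -> Thursday
First Tuesday is July 6
Tuesdays: 6, 13, 20, 27

4 Tuesdays


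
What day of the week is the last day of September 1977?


September 1977 has 30 days
Anchor: Jan 1, 1977. With p = 1977 - 1 = 1976: (p + p//4 - p//100 + p//400) mod 7 = (1976 + 494 - 19 + 4) mod 7 = 2455 mod 7 = 5 -> Saturday (Mon=0 ... Sun=6)
Days before September (Jan-Aug): 243; September 1 index = (5 + 243) mod 7 = 3 -> Thursday
Last day offset: 30 - 1 = 29 days
Weekday index = (3 + 29) mod 7 = 4

Friday, September 30


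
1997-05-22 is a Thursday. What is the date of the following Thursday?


Current: Thursday
Target: Thursday
Days ahead: 7

Next Thursday: 1997-05-29


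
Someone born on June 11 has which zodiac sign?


Date: June 11
Conventional tropical zodiac dates: Gemini from May 21 onward; Cancer starts June 21
June 11 falls within the Gemini range

Gemini


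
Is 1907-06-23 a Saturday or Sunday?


Anchor: Jan 1, 1907. With p = 1907 - 1 = 1906: (p + p//4 - p//100 + p//400) mod 7 = (1906 + 476 - 19 + 4) mod 7 = 2367 mod 7 = 1 -> Tuesday (Mon=0 ... Sun=6)
Day of year: 174; offset = 173
Weekday index = (1 + 173) mod 7 = 6 -> Sunday
Weekend days: Saturday, Sunday

Yes


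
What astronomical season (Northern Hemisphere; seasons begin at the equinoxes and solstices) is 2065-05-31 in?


Date: May 31
Astronomical Spring (approx.; exact equinox/solstice day varies by year): March 20 to June 20
May 31 falls within the Spring window

Spring


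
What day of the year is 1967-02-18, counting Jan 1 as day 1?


Date: February 18, 1967
Days in months 1 through 1: 31
Plus 18 days in February

Day of year: 49


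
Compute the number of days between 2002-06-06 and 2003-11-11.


From 2002-06-06 to 2003-11-11
2002-06-06: days before June = 31 + 28 + 31 + 30 + 31 = 151 (2002 is not a leap year); day of year = 151 + 6 = 157
2003-11-11: days before November = 31 + 28 + 31 + 30 + 31 + 30 + 31 + 31 + 30 + 31 = 304 (2003 is not a leap year); day of year = 304 + 11 = 315
Rest of 2002: 365 - 157 = 208
Total = 208 + 315 = 523

523 days


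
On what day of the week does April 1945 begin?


Target: April 1, 1945
Anchor: Jan 1, 1945. With p = 1945 - 1 = 1944: (p + p//4 - p//100 + p//400) mod 7 = (1944 + 486 - 19 + 4) mod 7 = 2415 mod 7 = 0 -> Monday (Mon=0 ... Sun=6)
Days before April (Jan-Mar): 90 days
Weekday index = (0 + 90) mod 7 = 6

Sunday


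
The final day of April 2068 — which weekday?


April 2068 has 30 days
Anchor: Jan 1, 2068. With p = 2068 - 1 = 2067: (p + p//4 - p//100 + p//400) mod 7 = (2067 + 516 - 20 + 5) mod 7 = 2568 mod 7 = 6 -> Sunday (Mon=0 ... Sun=6)
Days before April (Jan-Mar): 91; April 1 index = (6 + 91) mod 7 = 6 -> Sunday
Last day offset: 30 - 1 = 29 days
Weekday index = (6 + 29) mod 7 = 0

Monday, April 30


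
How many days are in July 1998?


July 1998

31 days


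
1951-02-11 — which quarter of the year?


Month: February (month 2)
Q1: Jan-Mar, Q2: Apr-Jun, Q3: Jul-Sep, Q4: Oct-Dec

Q1


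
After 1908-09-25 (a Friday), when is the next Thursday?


Current: Friday
Target: Thursday
Days ahead: 6

Next Thursday: 1908-10-01


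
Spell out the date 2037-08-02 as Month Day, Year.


ISO 2037-08-02 parses as year=2037, month=08, day=02
Month 8 -> August

August 2, 2037


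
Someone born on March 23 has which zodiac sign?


Date: March 23
Conventional tropical zodiac dates: Aries from March 21 onward; Taurus starts April 20
March 23 falls within the Aries range

Aries


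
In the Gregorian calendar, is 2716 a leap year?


Gregorian leap year rule: divisible by 4, but not by 100, unless also by 400.
2716 is divisible by 4 but not 100 -> leap year

Yes


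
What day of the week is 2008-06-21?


Date: June 21, 2008
Anchor: Jan 1, 2008. With p = 2008 - 1 = 2007: (p + p//4 - p//100 + p//400) mod 7 = (2007 + 501 - 20 + 5) mod 7 = 2493 mod 7 = 1 -> Tuesday (Mon=0 ... Sun=6)
Days before June (Jan-May): 152; offset = 152 + 21 - 1 = 172
Weekday index = (1 + 172) mod 7 = 5

Day of the week: Saturday


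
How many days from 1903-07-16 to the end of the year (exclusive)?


Day of year: 197 of 365
Remaining = 365 - 197

168 days


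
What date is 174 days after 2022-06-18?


Start: 2022-06-18, add 174 days
June 2022 has 30 days: 30 - 18 = 12 days to June 30 -> 162 left
July 2022 has 31 days -> 131 left
August 2022 has 31 days -> 100 left
September 2022 has 30 days -> 70 left
October 2022 has 31 days -> 39 left
November 2022 has 30 days -> 9 left
December 2022: 9 <= 31 -> lands on December 9

Result: 2022-12-09


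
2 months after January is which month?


January is month 1
1 + 2 = 3

March


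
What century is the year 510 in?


Century = (year - 1) // 100 + 1
= (510 - 1) // 100 + 1
= 509 // 100 + 1
= 5 + 1

6th century


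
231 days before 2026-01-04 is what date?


Start: 2026-01-04, subtract 231 days
Back 4 days from January 4 reaches December 31, 2025 -> 227 left
December 2025 has 31 days -> back to November 30, 2025 -> 196 left
November 2025 has 30 days -> back to October 31, 2025 -> 166 left
October 2025 has 31 days -> back to September 30, 2025 -> 135 left
September 2025 has 30 days -> back to August 31, 2025 -> 105 left
August 2025 has 31 days -> back to July 31, 2025 -> 74 left
July 2025 has 31 days -> back to June 30, 2025 -> 43 left
June 2025 has 30 days -> back to May 31, 2025 -> 13 left
May 2025: 31 - 13 = 18 -> lands on May 18

Result: 2025-05-18


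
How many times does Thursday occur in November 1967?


November 1967 has 30 days
Anchor: Jan 1, 1967. With p = 1967 - 1 = 1966: (p + p//4 - p//100 + p//400) mod 7 = (1966 + 491 - 19 + 4) mod 7 = 2442 mod 7 = 6 -> Sunday (Mon=0 ... Sun=6)
Days before November (Jan-Oct): 304; November 1 index = (6 + 304) mod 7 = 2 -> Wednesday
First Thursday is November 2
Thursdays: 2, 9, 16, 23, 30

5 Thursdays


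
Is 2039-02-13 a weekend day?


Anchor: Jan 1, 2039. With p = 2039 - 1 = 2038: (p + p//4 - p//100 + p//400) mod 7 = (2038 + 509 - 20 + 5) mod 7 = 2532 mod 7 = 5 -> Saturday (Mon=0 ... Sun=6)
Day of year: 44; offset = 43
Weekday index = (5 + 43) mod 7 = 6 -> Sunday
Weekend days: Saturday, Sunday

Yes


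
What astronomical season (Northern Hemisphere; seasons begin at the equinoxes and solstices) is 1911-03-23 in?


Date: March 23
Astronomical Spring (approx.; exact equinox/solstice day varies by year): March 20 to June 20
March 23 falls within the Spring window

Spring


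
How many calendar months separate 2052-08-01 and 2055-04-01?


From August 2052 to April 2055
3 years * 12 = 36 months, minus 4 months = 32

32 months


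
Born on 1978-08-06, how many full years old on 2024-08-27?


Birth: 1978-08-06
Reference: 2024-08-27
Year difference: 2024 - 1978 = 46

46 years old


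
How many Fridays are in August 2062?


August 2062 has 31 days
Anchor: Jan 1, 2062. With p = 2062 - 1 = 2061: (p + p//4 - p//100 + p//400) mod 7 = (2061 + 515 - 20 + 5) mod 7 = 2561 mod 7 = 6 -> Sunday (Mon=0 ... Sun=6)
Days before August (Jan-Jul): 212; August 1 index = (6 + 212) mod 7 = 1 -> Tuesday
First Friday is August 4
Fridays: 4, 11, 18, 25

4 Fridays


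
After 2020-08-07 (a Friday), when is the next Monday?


Current: Friday
Target: Monday
Days ahead: 3

Next Monday: 2020-08-10


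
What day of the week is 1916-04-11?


Date: April 11, 1916
Anchor: Jan 1, 1916. With p = 1916 - 1 = 1915: (p + p//4 - p//100 + p//400) mod 7 = (1915 + 478 - 19 + 4) mod 7 = 2378 mod 7 = 5 -> Saturday (Mon=0 ... Sun=6)
Days before April (Jan-Mar): 91; offset = 91 + 11 - 1 = 101
Weekday index = (5 + 101) mod 7 = 1

Day of the week: Tuesday


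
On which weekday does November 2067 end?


November 2067 has 30 days
Anchor: Jan 1, 2067. With p = 2067 - 1 = 2066: (p + p//4 - p//100 + p//400) mod 7 = (2066 + 516 - 20 + 5) mod 7 = 2567 mod 7 = 5 -> Saturday (Mon=0 ... Sun=6)
Days before November (Jan-Oct): 304; November 1 index = (5 + 304) mod 7 = 1 -> Tuesday
Last day offset: 30 - 1 = 29 days
Weekday index = (1 + 29) mod 7 = 2

Wednesday, November 30


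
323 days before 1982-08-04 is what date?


Start: 1982-08-04, subtract 323 days
Back 4 days from August 4 reaches July 31, 1982 -> 319 left
July 1982 has 31 days -> back to June 30, 1982 -> 288 left
June 1982 has 30 days -> back to May 31, 1982 -> 258 left
May 1982 has 31 days -> back to April 30, 1982 -> 227 left
April 1982 has 30 days -> back to March 31, 1982 -> 197 left
March 1982 has 31 days -> back to February 28, 1982 -> 166 left
February 1982 has 28 days -> back to January 31, 1982 -> 138 left
January 1982 has 31 days -> back to December 31, 1981 -> 107 left
December 1981 has 31 days -> back to November 30, 1981 -> 76 left
November 1981 has 30 days -> back to October 31, 1981 -> 46 left
October 1981 has 31 days -> back to September 30, 1981 -> 15 left
September 1981: 30 - 15 = 15 -> lands on September 15

Result: 1981-09-15


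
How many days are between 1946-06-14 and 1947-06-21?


From 1946-06-14 to 1947-06-21
1946-06-14: days before June = 31 + 28 + 31 + 30 + 31 = 151 (1946 is not a leap year); day of year = 151 + 14 = 165
1947-06-21: days before June = 31 + 28 + 31 + 30 + 31 = 151 (1947 is not a leap year); day of year = 151 + 21 = 172
Rest of 1946: 365 - 165 = 200
Total = 200 + 172 = 372

372 days


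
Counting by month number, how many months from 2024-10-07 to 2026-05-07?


From October 2024 to May 2026
2 years * 12 = 24 months, minus 5 months = 19

19 months


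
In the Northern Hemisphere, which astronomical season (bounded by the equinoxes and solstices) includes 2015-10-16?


Date: October 16
Astronomical Autumn (approx.; exact equinox/solstice day varies by year): September 22 to December 20
October 16 falls within the Autumn window

Autumn


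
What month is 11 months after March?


March is month 3
3 + 11 = 14; wrap: 14 - 12 = 2

February


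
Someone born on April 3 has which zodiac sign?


Date: April 3
Conventional tropical zodiac dates: Aries from March 21 onward; Taurus starts April 20
April 3 falls within the Aries range

Aries


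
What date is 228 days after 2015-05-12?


Start: 2015-05-12, add 228 days
May 2015 has 31 days: 31 - 12 = 19 days to May 31 -> 209 left
June 2015 has 30 days -> 179 left
July 2015 has 31 days -> 148 left
August 2015 has 31 days -> 117 left
September 2015 has 30 days -> 87 left
October 2015 has 31 days -> 56 left
November 2015 has 30 days -> 26 left
December 2015: 26 <= 31 -> lands on December 26

Result: 2015-12-26


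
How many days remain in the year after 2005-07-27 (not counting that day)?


Day of year: 208 of 365
Remaining = 365 - 208

157 days


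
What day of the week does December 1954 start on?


Target: December 1, 1954
Anchor: Jan 1, 1954. With p = 1954 - 1 = 1953: (p + p//4 - p//100 + p//400) mod 7 = (1953 + 488 - 19 + 4) mod 7 = 2426 mod 7 = 4 -> Friday (Mon=0 ... Sun=6)
Days before December (Jan-Nov): 334 days
Weekday index = (4 + 334) mod 7 = 2

Wednesday


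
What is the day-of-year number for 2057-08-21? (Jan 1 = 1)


Date: August 21, 2057
Days in months 1 through 7: 212
Plus 21 days in August

Day of year: 233


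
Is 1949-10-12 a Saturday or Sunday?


Anchor: Jan 1, 1949. With p = 1949 - 1 = 1948: (p + p//4 - p//100 + p//400) mod 7 = (1948 + 487 - 19 + 4) mod 7 = 2420 mod 7 = 5 -> Saturday (Mon=0 ... Sun=6)
Day of year: 285; offset = 284
Weekday index = (5 + 284) mod 7 = 2 -> Wednesday
Weekend days: Saturday, Sunday

No


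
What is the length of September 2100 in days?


September 2100

30 days


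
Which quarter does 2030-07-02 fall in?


Month: July (month 7)
Q1: Jan-Mar, Q2: Apr-Jun, Q3: Jul-Sep, Q4: Oct-Dec

Q3


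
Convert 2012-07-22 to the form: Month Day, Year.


ISO 2012-07-22 parses as year=2012, month=07, day=22
Month 7 -> July

July 22, 2012


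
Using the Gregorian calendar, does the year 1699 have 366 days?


Gregorian leap year rule: divisible by 4, but not by 100, unless also by 400.
1699 is not divisible by 4 -> not a leap year

No


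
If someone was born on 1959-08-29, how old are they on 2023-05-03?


Birth: 1959-08-29
Reference: 2023-05-03
Year difference: 2023 - 1959 = 64
Birthday not yet reached in 2023, subtract 1

63 years old


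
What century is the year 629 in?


Century = (year - 1) // 100 + 1
= (629 - 1) // 100 + 1
= 628 // 100 + 1
= 6 + 1

7th century


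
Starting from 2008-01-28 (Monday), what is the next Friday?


Current: Monday
Target: Friday
Days ahead: 4

Next Friday: 2008-02-01


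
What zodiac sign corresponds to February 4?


Date: February 4
Conventional tropical zodiac dates: Aquarius from January 20 onward; Pisces starts February 19
February 4 falls within the Aquarius range

Aquarius


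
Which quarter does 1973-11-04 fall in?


Month: November (month 11)
Q1: Jan-Mar, Q2: Apr-Jun, Q3: Jul-Sep, Q4: Oct-Dec

Q4


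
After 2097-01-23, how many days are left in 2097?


Day of year: 23 of 365
Remaining = 365 - 23

342 days


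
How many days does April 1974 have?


April 1974

30 days


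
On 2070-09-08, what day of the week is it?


Date: September 8, 2070
Anchor: Jan 1, 2070. With p = 2070 - 1 = 2069: (p + p//4 - p//100 + p//400) mod 7 = (2069 + 517 - 20 + 5) mod 7 = 2571 mod 7 = 2 -> Wednesday (Mon=0 ... Sun=6)
Days before September (Jan-Aug): 243; offset = 243 + 8 - 1 = 250
Weekday index = (2 + 250) mod 7 = 0

Day of the week: Monday


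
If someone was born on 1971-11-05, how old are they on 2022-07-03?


Birth: 1971-11-05
Reference: 2022-07-03
Year difference: 2022 - 1971 = 51
Birthday not yet reached in 2022, subtract 1

50 years old


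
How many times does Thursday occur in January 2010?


January 2010 has 31 days
Anchor: Jan 1, 2010. With p = 2010 - 1 = 2009: (p + p//4 - p//100 + p//400) mod 7 = (2009 + 502 - 20 + 5) mod 7 = 2496 mod 7 = 4 -> Friday (Mon=0 ... Sun=6)
January 1 is the anchor itself -> Friday
First Thursday is January 7
Thursdays: 7, 14, 21, 28

4 Thursdays


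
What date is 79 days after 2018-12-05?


Start: 2018-12-05, add 79 days
December 2018 has 31 days: 31 - 5 = 26 days to December 31 -> 53 left
January 2019 has 31 days -> 22 left
February 2019: 22 <= 28 -> lands on February 22

Result: 2019-02-22


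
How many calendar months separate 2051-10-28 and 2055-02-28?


From October 2051 to February 2055
4 years * 12 = 48 months, minus 8 months = 40

40 months


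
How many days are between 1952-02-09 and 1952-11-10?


From 1952-02-09 to 1952-11-10
1952-02-09: days before February = 31; day of year = 31 + 9 = 40
1952-11-10: days before November = 31 + 29 + 31 + 30 + 31 + 30 + 31 + 31 + 30 + 31 = 305 (1952 is a leap year); day of year = 305 + 10 = 315
Same year: 315 - 40 = 275

275 days


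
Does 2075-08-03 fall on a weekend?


Anchor: Jan 1, 2075. With p = 2075 - 1 = 2074: (p + p//4 - p//100 + p//400) mod 7 = (2074 + 518 - 20 + 5) mod 7 = 2577 mod 7 = 1 -> Tuesday (Mon=0 ... Sun=6)
Day of year: 215; offset = 214
Weekday index = (1 + 214) mod 7 = 5 -> Saturday
Weekend days: Saturday, Sunday

Yes


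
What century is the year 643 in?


Century = (year - 1) // 100 + 1
= (643 - 1) // 100 + 1
= 642 // 100 + 1
= 6 + 1

7th century


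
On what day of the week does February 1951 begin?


Target: February 1, 1951
Anchor: Jan 1, 1951. With p = 1951 - 1 = 1950: (p + p//4 - p//100 + p//400) mod 7 = (1950 + 487 - 19 + 4) mod 7 = 2422 mod 7 = 0 -> Monday (Mon=0 ... Sun=6)
Days before February (Jan): 31 days
Weekday index = (0 + 31) mod 7 = 3

Thursday


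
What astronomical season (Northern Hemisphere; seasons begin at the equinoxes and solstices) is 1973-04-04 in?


Date: April 4
Astronomical Spring (approx.; exact equinox/solstice day varies by year): March 20 to June 20
April 4 falls within the Spring window

Spring


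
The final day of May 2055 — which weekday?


May 2055 has 31 days
Anchor: Jan 1, 2055. With p = 2055 - 1 = 2054: (p + p//4 - p//100 + p//400) mod 7 = (2054 + 513 - 20 + 5) mod 7 = 2552 mod 7 = 4 -> Friday (Mon=0 ... Sun=6)
Days before May (Jan-Apr): 120; May 1 index = (4 + 120) mod 7 = 5 -> Saturday
Last day offset: 31 - 1 = 30 days
Weekday index = (5 + 30) mod 7 = 0

Monday, May 31


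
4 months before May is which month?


May is month 5
5 - 4 = 1

January


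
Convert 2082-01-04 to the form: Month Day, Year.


ISO 2082-01-04 parses as year=2082, month=01, day=04
Month 1 -> January

January 4, 2082


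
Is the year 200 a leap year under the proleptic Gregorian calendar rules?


Gregorian leap year rule: divisible by 4, but not by 100, unless also by 400.
200 is divisible by 100 but not 400 -> not a leap year

No


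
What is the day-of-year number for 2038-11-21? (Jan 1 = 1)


Date: November 21, 2038
Days in months 1 through 10: 304
Plus 21 days in November

Day of year: 325


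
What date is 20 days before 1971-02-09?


Start: 1971-02-09, subtract 20 days
Back 9 days from February 9 reaches January 31, 1971 -> 11 left
January 1971: 31 - 11 = 20 -> lands on January 20

Result: 1971-01-20


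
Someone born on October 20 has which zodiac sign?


Date: October 20
Conventional tropical zodiac dates: Libra from September 23 onward; Scorpio starts October 23
October 20 falls within the Libra range

Libra


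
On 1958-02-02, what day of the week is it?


Date: February 2, 1958
Anchor: Jan 1, 1958. With p = 1958 - 1 = 1957: (p + p//4 - p//100 + p//400) mod 7 = (1957 + 489 - 19 + 4) mod 7 = 2431 mod 7 = 2 -> Wednesday (Mon=0 ... Sun=6)
Days before February (Jan): 31; offset = 31 + 2 - 1 = 32
Weekday index = (2 + 32) mod 7 = 6

Day of the week: Sunday


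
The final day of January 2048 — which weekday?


January 2048 has 31 days
Anchor: Jan 1, 2048. With p = 2048 - 1 = 2047: (p + p//4 - p//100 + p//400) mod 7 = (2047 + 511 - 20 + 5) mod 7 = 2543 mod 7 = 2 -> Wednesday (Mon=0 ... Sun=6)
January 1 is the anchor itself -> Wednesday
Last day offset: 31 - 1 = 30 days
Weekday index = (2 + 30) mod 7 = 4

Friday, January 31


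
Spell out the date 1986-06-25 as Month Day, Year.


ISO 1986-06-25 parses as year=1986, month=06, day=25
Month 6 -> June

June 25, 1986


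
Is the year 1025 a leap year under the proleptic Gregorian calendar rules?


Gregorian leap year rule: divisible by 4, but not by 100, unless also by 400.
1025 is not divisible by 4 -> not a leap year

No


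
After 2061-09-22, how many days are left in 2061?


Day of year: 265 of 365
Remaining = 365 - 265

100 days


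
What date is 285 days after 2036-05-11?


Start: 2036-05-11, add 285 days
May 2036 has 31 days: 31 - 11 = 20 days to May 31 -> 265 left
June 2036 has 30 days -> 235 left
July 2036 has 31 days -> 204 left
August 2036 has 31 days -> 173 left
September 2036 has 30 days -> 143 left
October 2036 has 31 days -> 112 left
November 2036 has 30 days -> 82 left
December 2036 has 31 days -> 51 left
January 2037 has 31 days -> 20 left
February 2037: 20 <= 28 -> lands on February 20

Result: 2037-02-20


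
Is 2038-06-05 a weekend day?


Anchor: Jan 1, 2038. With p = 2038 - 1 = 2037: (p + p//4 - p//100 + p//400) mod 7 = (2037 + 509 - 20 + 5) mod 7 = 2531 mod 7 = 4 -> Friday (Mon=0 ... Sun=6)
Day of year: 156; offset = 155
Weekday index = (4 + 155) mod 7 = 5 -> Saturday
Weekend days: Saturday, Sunday

Yes


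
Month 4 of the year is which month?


Month 4 of 12

April


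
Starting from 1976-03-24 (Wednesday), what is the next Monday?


Current: Wednesday
Target: Monday
Days ahead: 5

Next Monday: 1976-03-29


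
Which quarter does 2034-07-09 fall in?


Month: July (month 7)
Q1: Jan-Mar, Q2: Apr-Jun, Q3: Jul-Sep, Q4: Oct-Dec

Q3


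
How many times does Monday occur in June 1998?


June 1998 has 30 days
Anchor: Jan 1, 1998. With p = 1998 - 1 = 1997: (p + p//4 - p//100 + p//400) mod 7 = (1997 + 499 - 19 + 4) mod 7 = 2481 mod 7 = 3 -> Thursday (Mon=0 ... Sun=6)
Days before June (Jan-May): 151; June 1 index = (3 + 151) mod 7 = 0 -> Monday
First Monday is June 1
Mondays: 1, 8, 15, 22, 29

5 Mondays


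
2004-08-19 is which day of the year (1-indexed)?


Date: August 19, 2004
Days in months 1 through 7: 213
Plus 19 days in August

Day of year: 232


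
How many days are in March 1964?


March 1964

31 days


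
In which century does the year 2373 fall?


Century = (year - 1) // 100 + 1
= (2373 - 1) // 100 + 1
= 2372 // 100 + 1
= 23 + 1

24th century


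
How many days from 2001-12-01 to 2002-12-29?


From 2001-12-01 to 2002-12-29
2001-12-01: days before December = 31 + 28 + 31 + 30 + 31 + 30 + 31 + 31 + 30 + 31 + 30 = 334 (2001 is not a leap year); day of year = 334 + 1 = 335
2002-12-29: days before December = 31 + 28 + 31 + 30 + 31 + 30 + 31 + 31 + 30 + 31 + 30 = 334 (2002 is not a leap year); day of year = 334 + 29 = 363
Rest of 2001: 365 - 335 = 30
Total = 30 + 363 = 393

393 days


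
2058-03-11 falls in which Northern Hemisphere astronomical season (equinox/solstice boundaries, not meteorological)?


Date: March 11
Astronomical Winter (approx.; exact equinox/solstice day varies by year): December 21 to March 19
March 11 falls within the Winter window

Winter


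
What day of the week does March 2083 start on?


Target: March 1, 2083
Anchor: Jan 1, 2083. With p = 2083 - 1 = 2082: (p + p//4 - p//100 + p//400) mod 7 = (2082 + 520 - 20 + 5) mod 7 = 2587 mod 7 = 4 -> Friday (Mon=0 ... Sun=6)
Days before March (Jan-Feb): 59 days
Weekday index = (4 + 59) mod 7 = 0

Monday


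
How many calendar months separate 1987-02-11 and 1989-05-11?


From February 1987 to May 1989
2 years * 12 = 24 months, plus 3 months = 27

27 months


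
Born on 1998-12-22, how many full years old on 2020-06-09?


Birth: 1998-12-22
Reference: 2020-06-09
Year difference: 2020 - 1998 = 22
Birthday not yet reached in 2020, subtract 1

21 years old


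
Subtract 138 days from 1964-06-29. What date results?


Start: 1964-06-29, subtract 138 days
Back 29 days from June 29 reaches May 31, 1964 -> 109 left
May 1964 has 31 days -> back to April 30, 1964 -> 78 left
April 1964 has 30 days -> back to March 31, 1964 -> 48 left
March 1964 has 31 days -> back to February 29, 1964 -> 17 left
February 1964: 29 - 17 = 12 -> lands on February 12

Result: 1964-02-12


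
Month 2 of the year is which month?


Month 2 of 12

February


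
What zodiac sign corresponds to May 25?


Date: May 25
Conventional tropical zodiac dates: Gemini from May 21 onward; Cancer starts June 21
May 25 falls within the Gemini range

Gemini


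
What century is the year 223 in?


Century = (year - 1) // 100 + 1
= (223 - 1) // 100 + 1
= 222 // 100 + 1
= 2 + 1

3rd century


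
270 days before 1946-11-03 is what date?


Start: 1946-11-03, subtract 270 days
Back 3 days from November 3 reaches October 31, 1946 -> 267 left
October 1946 has 31 days -> back to September 30, 1946 -> 236 left
September 1946 has 30 days -> back to August 31, 1946 -> 206 left
August 1946 has 31 days -> back to July 31, 1946 -> 175 left
July 1946 has 31 days -> back to June 30, 1946 -> 144 left
June 1946 has 30 days -> back to May 31, 1946 -> 114 left
May 1946 has 31 days -> back to April 30, 1946 -> 83 left
April 1946 has 30 days -> back to March 31, 1946 -> 53 left
March 1946 has 31 days -> back to February 28, 1946 -> 22 left
February 1946: 28 - 22 = 6 -> lands on February 6

Result: 1946-02-06


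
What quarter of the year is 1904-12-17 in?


Month: December (month 12)
Q1: Jan-Mar, Q2: Apr-Jun, Q3: Jul-Sep, Q4: Oct-Dec

Q4


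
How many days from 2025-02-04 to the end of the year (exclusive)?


Day of year: 35 of 365
Remaining = 365 - 35

330 days


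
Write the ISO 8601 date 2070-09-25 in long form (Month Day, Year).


ISO 2070-09-25 parses as year=2070, month=09, day=25
Month 9 -> September

September 25, 2070


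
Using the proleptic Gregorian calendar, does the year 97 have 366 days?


Gregorian leap year rule: divisible by 4, but not by 100, unless also by 400.
97 is not divisible by 4 -> not a leap year

No


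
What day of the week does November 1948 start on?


Target: November 1, 1948
Anchor: Jan 1, 1948. With p = 1948 - 1 = 1947: (p + p//4 - p//100 + p//400) mod 7 = (1947 + 486 - 19 + 4) mod 7 = 2418 mod 7 = 3 -> Thursday (Mon=0 ... Sun=6)
Days before November (Jan-Oct): 305 days
Weekday index = (3 + 305) mod 7 = 0

Monday


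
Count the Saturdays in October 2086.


October 2086 has 31 days
Anchor: Jan 1, 2086. With p = 2086 - 1 = 2085: (p + p//4 - p//100 + p//400) mod 7 = (2085 + 521 - 20 + 5) mod 7 = 2591 mod 7 = 1 -> Tuesday (Mon=0 ... Sun=6)
Days before October (Jan-Sep): 273; October 1 index = (1 + 273) mod 7 = 1 -> Tuesday
First Saturday is October 5
Saturdays: 5, 12, 19, 26

4 Saturdays


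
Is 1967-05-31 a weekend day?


Anchor: Jan 1, 1967. With p = 1967 - 1 = 1966: (p + p//4 - p//100 + p//400) mod 7 = (1966 + 491 - 19 + 4) mod 7 = 2442 mod 7 = 6 -> Sunday (Mon=0 ... Sun=6)
Day of year: 151; offset = 150
Weekday index = (6 + 150) mod 7 = 2 -> Wednesday
Weekend days: Saturday, Sunday

No


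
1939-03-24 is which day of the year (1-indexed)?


Date: March 24, 1939
Days in months 1 through 2: 59
Plus 24 days in March

Day of year: 83


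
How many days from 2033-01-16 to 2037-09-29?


From 2033-01-16 to 2037-09-29
2033-01-16: day of year = 16
2037-09-29: days before September = 31 + 28 + 31 + 30 + 31 + 30 + 31 + 31 = 243 (2037 is not a leap year); day of year = 243 + 29 = 272
Rest of 2033: 365 - 16 = 349
Full years 2034 (365), 2035 (365), 2036 (366): 1096
Total = 349 + 1096 + 272 = 1717

1717 days


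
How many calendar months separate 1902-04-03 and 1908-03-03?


From April 1902 to March 1908
6 years * 12 = 72 months, minus 1 month = 71

71 months


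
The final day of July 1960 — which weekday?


July 1960 has 31 days
Anchor: Jan 1, 1960. With p = 1960 - 1 = 1959: (p + p//4 - p//100 + p//400) mod 7 = (1959 + 489 - 19 + 4) mod 7 = 2433 mod 7 = 4 -> Friday (Mon=0 ... Sun=6)
Days before July (Jan-Jun): 182; July 1 index = (4 + 182) mod 7 = 4 -> Friday
Last day offset: 31 - 1 = 30 days
Weekday index = (4 + 30) mod 7 = 6

Sunday, July 31


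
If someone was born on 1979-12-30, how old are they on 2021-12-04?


Birth: 1979-12-30
Reference: 2021-12-04
Year difference: 2021 - 1979 = 42
Birthday not yet reached in 2021, subtract 1

41 years old


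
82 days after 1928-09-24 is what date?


Start: 1928-09-24, add 82 days
September 1928 has 30 days: 30 - 24 = 6 days to September 30 -> 76 left
October 1928 has 31 days -> 45 left
November 1928 has 30 days -> 15 left
December 1928: 15 <= 31 -> lands on December 15

Result: 1928-12-15


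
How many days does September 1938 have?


September 1938

30 days


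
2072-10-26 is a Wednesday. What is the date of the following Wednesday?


Current: Wednesday
Target: Wednesday
Days ahead: 7

Next Wednesday: 2072-11-02


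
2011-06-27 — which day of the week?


Date: June 27, 2011
Anchor: Jan 1, 2011. With p = 2011 - 1 = 2010: (p + p//4 - p//100 + p//400) mod 7 = (2010 + 502 - 20 + 5) mod 7 = 2497 mod 7 = 5 -> Saturday (Mon=0 ... Sun=6)
Days before June (Jan-May): 151; offset = 151 + 27 - 1 = 177
Weekday index = (5 + 177) mod 7 = 0

Day of the week: Monday


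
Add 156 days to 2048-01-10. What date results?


Start: 2048-01-10, add 156 days
January 2048 has 31 days: 31 - 10 = 21 days to January 31 -> 135 left
February 2048 has 29 days -> 106 left
March 2048 has 31 days -> 75 left
April 2048 has 30 days -> 45 left
May 2048 has 31 days -> 14 left
June 2048: 14 <= 30 -> lands on June 14

Result: 2048-06-14


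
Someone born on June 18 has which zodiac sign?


Date: June 18
Conventional tropical zodiac dates: Gemini from May 21 onward; Cancer starts June 21
June 18 falls within the Gemini range

Gemini


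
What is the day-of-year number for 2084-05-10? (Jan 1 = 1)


Date: May 10, 2084
Days in months 1 through 4: 121
Plus 10 days in May

Day of year: 131


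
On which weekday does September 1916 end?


September 1916 has 30 days
Anchor: Jan 1, 1916. With p = 1916 - 1 = 1915: (p + p//4 - p//100 + p//400) mod 7 = (1915 + 478 - 19 + 4) mod 7 = 2378 mod 7 = 5 -> Saturday (Mon=0 ... Sun=6)
Days before September (Jan-Aug): 244; September 1 index = (5 + 244) mod 7 = 4 -> Friday
Last day offset: 30 - 1 = 29 days
Weekday index = (4 + 29) mod 7 = 5

Saturday, September 30


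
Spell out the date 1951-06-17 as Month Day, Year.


ISO 1951-06-17 parses as year=1951, month=06, day=17
Month 6 -> June

June 17, 1951


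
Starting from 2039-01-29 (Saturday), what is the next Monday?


Current: Saturday
Target: Monday
Days ahead: 2

Next Monday: 2039-01-31


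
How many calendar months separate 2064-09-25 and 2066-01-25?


From September 2064 to January 2066
2 years * 12 = 24 months, minus 8 months = 16

16 months


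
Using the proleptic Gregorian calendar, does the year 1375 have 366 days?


Gregorian leap year rule: divisible by 4, but not by 100, unless also by 400.
1375 is not divisible by 4 -> not a leap year

No


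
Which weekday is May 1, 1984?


Target: May 1, 1984
Anchor: Jan 1, 1984. With p = 1984 - 1 = 1983: (p + p//4 - p//100 + p//400) mod 7 = (1983 + 495 - 19 + 4) mod 7 = 2463 mod 7 = 6 -> Sunday (Mon=0 ... Sun=6)
Days before May (Jan-Apr): 121 days
Weekday index = (6 + 121) mod 7 = 1

Tuesday


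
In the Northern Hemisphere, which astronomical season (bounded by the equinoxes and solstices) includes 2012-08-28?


Date: August 28
Astronomical Summer (approx.; exact equinox/solstice day varies by year): June 21 to September 21
August 28 falls within the Summer window

Summer


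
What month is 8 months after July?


July is month 7
7 + 8 = 15; wrap: 15 - 12 = 3

March


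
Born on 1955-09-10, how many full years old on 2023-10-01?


Birth: 1955-09-10
Reference: 2023-10-01
Year difference: 2023 - 1955 = 68

68 years old
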